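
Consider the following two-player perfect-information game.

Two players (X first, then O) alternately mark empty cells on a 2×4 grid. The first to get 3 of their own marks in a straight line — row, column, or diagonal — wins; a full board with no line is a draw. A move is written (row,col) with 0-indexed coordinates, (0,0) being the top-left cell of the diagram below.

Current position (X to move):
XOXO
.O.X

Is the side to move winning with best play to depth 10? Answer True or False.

p1 X@[XOXO/.O.X]: (1,0)[XOXO/XO.X]+0* (1,2)[XOXO/.OXX]+0
p2 O@[XOXO/XO.X]: (1,2)[XOXO/XOOX]+0*
p3 X@[XOXO/XOOX] terminal +0; root [XOXO/.O.X] d10

X winning at [XOXO/.O.X]: False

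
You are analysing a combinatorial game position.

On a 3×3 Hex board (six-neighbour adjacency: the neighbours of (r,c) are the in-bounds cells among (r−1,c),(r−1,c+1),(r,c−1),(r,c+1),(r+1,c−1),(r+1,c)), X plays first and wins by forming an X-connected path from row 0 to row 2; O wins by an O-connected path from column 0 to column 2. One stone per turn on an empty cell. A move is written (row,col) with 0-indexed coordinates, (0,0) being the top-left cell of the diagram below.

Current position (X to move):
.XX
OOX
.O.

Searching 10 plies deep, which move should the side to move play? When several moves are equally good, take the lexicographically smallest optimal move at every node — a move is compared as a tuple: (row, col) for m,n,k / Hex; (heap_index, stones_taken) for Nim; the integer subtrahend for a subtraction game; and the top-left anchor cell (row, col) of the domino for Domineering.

[.XX/OOX/.O.] X move#1: (0,0):-1/XXX/OOX/.O., (2,0):-1/.XX/OOX/XO., (2,2):+1/.XX/OOX/.OX*
[.XX/OOX/.OX] end (terminal -1, O#2); searched .XX/OOX/.O. to 10

X's best at [.XX/OOX/.O.]: (2,2)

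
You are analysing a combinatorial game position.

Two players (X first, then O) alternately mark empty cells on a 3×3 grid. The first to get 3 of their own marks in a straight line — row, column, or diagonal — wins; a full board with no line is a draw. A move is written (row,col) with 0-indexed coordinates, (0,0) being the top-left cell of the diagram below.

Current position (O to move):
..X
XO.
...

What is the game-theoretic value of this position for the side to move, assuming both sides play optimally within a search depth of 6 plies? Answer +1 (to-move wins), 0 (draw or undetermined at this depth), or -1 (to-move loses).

value(..X/XO./..., O) = 0

ply 1, O at ..X/XO./... | (0,0)=+0→O.X/XO./...*; (0,1)=+0→.OX/XO./...; (1,2)=-1→..X/XOO/...; (2,0)=+0→..X/XO./O..; (2,1)=+0→..X/XO./.O.; (2,2)=-1→..X/XO./..O
ply 2, X at O.X/XO./... | (0,1)=-1→OXX/XO./...; (1,2)=-1→O.X/XOX/...; (2,0)=-1→O.X/XO./X..; (2,1)=-1→O.X/XO./.X.; (2,2)=+0→O.X/XO./..X*
ply 3, O at O.X/XO./..X | (0,1)=-1→OOX/XO./..X; (1,2)=+0→O.X/XOO/..X*; (2,0)=-1→O.X/XO./O.X; (2,1)=-1→O.X/XO./.OX
ply 4, X at O.X/XOO/..X | (0,1)=+0→OXX/XOO/..X*; (2,0)=+0→O.X/XOO/X.X; (2,1)=+0→O.X/XOO/.XX
ply 5, O at OXX/XOO/..X | (2,0)=+0→OXX/XOO/O.X*; (2,1)=+0→OXX/XOO/.OX
ply 6, X at OXX/XOO/O.X | (2,1)=+0→OXX/XOO/OXX*
ply 7: OXX/XOO/OXX is terminal +0 (O); from ..X/XO./... depth 6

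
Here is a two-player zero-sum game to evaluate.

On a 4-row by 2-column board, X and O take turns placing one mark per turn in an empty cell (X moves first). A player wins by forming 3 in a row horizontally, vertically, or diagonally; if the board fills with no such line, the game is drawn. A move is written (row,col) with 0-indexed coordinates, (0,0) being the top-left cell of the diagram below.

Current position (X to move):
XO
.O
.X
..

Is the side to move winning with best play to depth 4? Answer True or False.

X winning at [XO/.O/.X/..]: False

ply 1, X at XO/.O/.X/.. | (1,0)=+0→XO/XO/.X/..*; (2,0)=+0→XO/.O/XX/..; (3,0)=+0→XO/.O/.X/X.; (3,1)=+0→XO/.O/.X/.X
ply 2, O at XO/XO/.X/.. | (2,0)=+0→XO/XO/OX/..*; (3,0)=-1→XO/XO/.X/O.; (3,1)=-1→XO/XO/.X/.O
ply 3, X at XO/XO/OX/.. | (3,0)=+0→XO/XO/OX/X.*; (3,1)=+0→XO/XO/OX/.X
ply 4, O at XO/XO/OX/X. | (3,1)=+0→XO/XO/OX/XO*
ply 5: XO/XO/OX/XO is terminal +0 (X); from XO/.O/.X/.. depth 4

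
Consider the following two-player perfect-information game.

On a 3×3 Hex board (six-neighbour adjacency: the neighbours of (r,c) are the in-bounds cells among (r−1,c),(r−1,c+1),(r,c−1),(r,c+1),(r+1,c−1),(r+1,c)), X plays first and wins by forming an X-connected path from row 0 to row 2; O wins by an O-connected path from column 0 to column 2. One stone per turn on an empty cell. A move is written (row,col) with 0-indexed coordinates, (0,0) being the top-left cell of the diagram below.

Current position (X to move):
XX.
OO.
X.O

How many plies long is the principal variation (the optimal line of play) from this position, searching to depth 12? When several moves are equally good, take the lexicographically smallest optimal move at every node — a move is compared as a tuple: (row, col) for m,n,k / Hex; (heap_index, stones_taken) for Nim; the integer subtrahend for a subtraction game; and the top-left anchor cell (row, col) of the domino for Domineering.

p1 X@[XX./OO./X.O]: (0,2)[XXX/OO./X.O]-1* (1,2)[XX./OOX/X.O]-1 (2,1)[XX./OO./XXO]-1
p2 O@[XXX/OO./X.O]: (1,2)[XXX/OOO/X.O]+1* (2,1)[XXX/OO./XOO]+1
p3 X@[XXX/OOO/X.O] terminal -1; root [XX./OO./X.O] d12

PV length from [XX./OO./X.O]: 2 plies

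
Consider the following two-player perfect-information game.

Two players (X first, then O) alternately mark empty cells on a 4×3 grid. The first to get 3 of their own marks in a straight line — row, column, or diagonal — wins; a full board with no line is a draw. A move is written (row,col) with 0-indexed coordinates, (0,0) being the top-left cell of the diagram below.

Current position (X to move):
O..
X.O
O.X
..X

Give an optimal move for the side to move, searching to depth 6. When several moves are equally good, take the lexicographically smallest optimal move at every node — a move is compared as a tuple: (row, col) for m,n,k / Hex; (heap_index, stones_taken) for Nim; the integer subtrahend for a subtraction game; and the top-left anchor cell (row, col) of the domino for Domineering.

p1 X@[O../X.O/O.X/..X]: (0,1)[OX./X.O/O.X/..X]+0 (0,2)[O.X/X.O/O.X/..X]+0 (1,1)[O../XXO/O.X/..X]+0 (2,1)[O../X.O/OXX/..X]+1* (3,0)[O../X.O/O.X/X.X]+1 (3,1)[O../X.O/O.X/.XX]+1
p2 O@[O../X.O/OXX/..X] terminal -1; root [O../X.O/O.X/..X] d6

X's best at [O../X.O/O.X/..X]: (2,1)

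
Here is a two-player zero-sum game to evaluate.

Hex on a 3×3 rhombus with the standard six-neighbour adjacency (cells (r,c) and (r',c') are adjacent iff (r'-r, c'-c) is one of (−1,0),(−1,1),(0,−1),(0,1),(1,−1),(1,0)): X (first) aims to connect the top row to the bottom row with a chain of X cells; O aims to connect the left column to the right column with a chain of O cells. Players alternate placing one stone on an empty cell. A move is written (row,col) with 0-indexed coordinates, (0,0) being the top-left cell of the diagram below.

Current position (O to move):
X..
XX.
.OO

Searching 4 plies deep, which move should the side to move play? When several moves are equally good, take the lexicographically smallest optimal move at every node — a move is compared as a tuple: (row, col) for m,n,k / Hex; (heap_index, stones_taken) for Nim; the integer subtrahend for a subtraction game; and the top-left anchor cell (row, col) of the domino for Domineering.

p1 O@[X../XX./.OO]: (0,1)[XO./XX./.OO]-1 (0,2)[X.O/XX./.OO]-1 (1,2)[X../XXO/.OO]-1 (2,0)[X../XX./OOO]+1*
p2 X@[X../XX./OOO] terminal -1; root [X../XX./.OO] d4

O's best at [X../XX./.OO]: (2,0)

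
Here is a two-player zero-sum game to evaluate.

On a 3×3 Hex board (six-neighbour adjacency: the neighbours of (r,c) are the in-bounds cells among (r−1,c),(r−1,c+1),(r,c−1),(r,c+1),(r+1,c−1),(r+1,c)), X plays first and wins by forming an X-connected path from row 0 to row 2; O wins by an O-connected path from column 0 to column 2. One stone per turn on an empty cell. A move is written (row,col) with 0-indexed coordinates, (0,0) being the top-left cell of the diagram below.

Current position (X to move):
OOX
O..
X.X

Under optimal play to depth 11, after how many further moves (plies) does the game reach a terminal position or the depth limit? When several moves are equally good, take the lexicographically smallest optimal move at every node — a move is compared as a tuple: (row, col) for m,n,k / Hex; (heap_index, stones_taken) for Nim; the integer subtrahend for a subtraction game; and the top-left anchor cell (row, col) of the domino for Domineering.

[OOX/O../X.X] X move#1: (1,1):+1/OOX/OX./X.X*, (1,2):+1/OOX/O.X/X.X, (2,1):+1/OOX/O../XXX
[OOX/OX./X.X] end (terminal -1, O#2); searched OOX/O../X.X to 11

PV length from [OOX/O../X.X]: 1 ply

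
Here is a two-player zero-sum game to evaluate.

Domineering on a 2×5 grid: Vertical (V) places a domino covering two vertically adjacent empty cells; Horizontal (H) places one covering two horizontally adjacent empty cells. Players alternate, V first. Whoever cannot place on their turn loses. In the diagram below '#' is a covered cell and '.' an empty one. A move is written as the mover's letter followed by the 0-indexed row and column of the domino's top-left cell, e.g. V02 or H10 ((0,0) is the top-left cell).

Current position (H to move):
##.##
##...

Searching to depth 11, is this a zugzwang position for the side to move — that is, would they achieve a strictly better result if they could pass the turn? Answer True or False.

p1 H@[##.##/##...]: H12[##.##/####.]+1* H13[##.##/##.##]-1
p2 V@[##.##/####.] terminal -1; root [##.##/##...] d11
pass branch (V moves first from the same position):
  | p1 V@[##.##/##...]: V02[#####/###..]-1*
  | p2 H@[#####/###..]: H13[#####/#####]+1*
  | p3 V@[#####/#####] terminal -1; root [##.##/##...] d11
H moving scores +1; H passing scores +1

zugzwang(##.##/##..., H) = False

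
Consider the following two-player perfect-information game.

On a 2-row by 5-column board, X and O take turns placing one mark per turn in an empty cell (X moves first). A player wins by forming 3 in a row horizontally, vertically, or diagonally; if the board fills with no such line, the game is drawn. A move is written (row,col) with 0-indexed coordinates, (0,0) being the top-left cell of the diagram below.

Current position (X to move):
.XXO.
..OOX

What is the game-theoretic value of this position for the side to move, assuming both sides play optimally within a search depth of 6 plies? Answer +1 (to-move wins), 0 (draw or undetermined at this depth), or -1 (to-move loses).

value(.XXO./..OOX, X) = +1

p1 X@[.XXO./..OOX]: (0,0)[XXXO./..OOX]+1* (0,4)[.XXOX/..OOX]-1 (1,0)[.XXO./X.OOX]-1 (1,1)[.XXO./.XOOX]+0
p2 O@[XXXO./..OOX] terminal -1; root [.XXO./..OOX] d6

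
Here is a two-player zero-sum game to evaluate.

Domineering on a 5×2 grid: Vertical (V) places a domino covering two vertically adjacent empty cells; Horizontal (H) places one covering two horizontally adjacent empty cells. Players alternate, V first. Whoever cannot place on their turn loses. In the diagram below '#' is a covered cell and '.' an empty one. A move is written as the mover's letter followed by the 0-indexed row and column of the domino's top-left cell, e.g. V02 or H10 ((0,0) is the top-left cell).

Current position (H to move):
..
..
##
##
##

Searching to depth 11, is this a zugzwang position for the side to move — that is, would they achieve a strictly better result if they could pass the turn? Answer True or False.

[../../##/##/##] H move#1: H00:+1/##/../##/##/##*, H10:+1/../##/##/##/##
[##/../##/##/##] end (terminal -1, V#2); searched ../../##/##/## to 11
suppose H passes — search the same position with V to move:
pass> [../../##/##/##] V move#1: V00:+1/#./#./##/##/##*, V01:+1/.#/.#/##/##/##
pass> [#./#./##/##/##] end (terminal -1, H#2); searched ../../##/##/## to 11
for H: play +1, pass -1

zugzwang(../../##/##/##, H) = False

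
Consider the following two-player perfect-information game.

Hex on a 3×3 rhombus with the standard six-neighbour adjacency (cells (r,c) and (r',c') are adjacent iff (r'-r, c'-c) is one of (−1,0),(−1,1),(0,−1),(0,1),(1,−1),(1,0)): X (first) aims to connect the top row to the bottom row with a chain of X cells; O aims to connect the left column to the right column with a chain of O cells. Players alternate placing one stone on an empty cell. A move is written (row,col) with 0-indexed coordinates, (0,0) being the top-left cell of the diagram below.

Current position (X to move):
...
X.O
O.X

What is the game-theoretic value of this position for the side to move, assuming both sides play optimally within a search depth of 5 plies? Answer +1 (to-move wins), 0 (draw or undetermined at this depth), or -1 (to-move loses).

value(.../X.O/O.X, X) = -1

p1 X@[.../X.O/O.X]: (0,0)[X../X.O/O.X]-1* (0,1)[.X./X.O/O.X]-1 (0,2)[..X/X.O/O.X]-1 (1,1)[.../XXO/O.X]-1 (2,1)[.../X.O/OXX]-1
p2 O@[X../X.O/O.X]: (0,1)[XO./X.O/O.X]+1* (0,2)[X.O/X.O/O.X]+1 (1,1)[X../XOO/O.X]+1 (2,1)[X../X.O/OOX]+1
p3 X@[XO./X.O/O.X]: (0,2)[XOX/X.O/O.X]-1* (1,1)[XO./XXO/O.X]-1 (2,1)[XO./X.O/OXX]-1
p4 O@[XOX/X.O/O.X]: (1,1)[XOX/XOO/O.X]+1* (2,1)[XOX/X.O/OOX]+1
p5 X@[XOX/XOO/O.X] terminal -1; root [.../X.O/O.X] d5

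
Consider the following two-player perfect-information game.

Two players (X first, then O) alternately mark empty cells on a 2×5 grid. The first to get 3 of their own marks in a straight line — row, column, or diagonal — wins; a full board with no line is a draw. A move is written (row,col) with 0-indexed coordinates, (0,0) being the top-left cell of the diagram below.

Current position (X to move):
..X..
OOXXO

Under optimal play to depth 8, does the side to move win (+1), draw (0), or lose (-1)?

ply 1, X at ..X../OOXXO | (0,0)=+0→X.X../OOXXO; (0,1)=+1→.XX../OOXXO*; (0,3)=+1→..XX./OOXXO; (0,4)=+0→..X.X/OOXXO
ply 2, O at .XX../OOXXO | (0,0)=-1→OXX../OOXXO*; (0,3)=-1→.XXO./OOXXO; (0,4)=-1→.XX.O/OOXXO
ply 3, X at OXX../OOXXO | (0,3)=+1→OXXX./OOXXO*; (0,4)=+0→OXX.X/OOXXO
ply 4: OXXX./OOXXO is terminal -1 (O); from ..X../OOXXO depth 8

value(..X../OOXXO, X) = +1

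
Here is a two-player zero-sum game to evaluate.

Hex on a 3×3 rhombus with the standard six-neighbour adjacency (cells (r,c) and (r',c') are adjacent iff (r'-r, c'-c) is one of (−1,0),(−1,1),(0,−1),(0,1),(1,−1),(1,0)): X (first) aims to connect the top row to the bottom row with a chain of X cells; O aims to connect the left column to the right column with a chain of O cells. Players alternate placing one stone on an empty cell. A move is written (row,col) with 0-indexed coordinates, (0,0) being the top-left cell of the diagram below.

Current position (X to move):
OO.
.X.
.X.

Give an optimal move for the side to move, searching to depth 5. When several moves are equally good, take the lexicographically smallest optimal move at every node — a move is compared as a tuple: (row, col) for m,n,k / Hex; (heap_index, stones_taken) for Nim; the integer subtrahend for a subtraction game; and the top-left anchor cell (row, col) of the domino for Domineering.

X's best at [OO./.X./.X.]: (0,2)

[OO./.X./.X.] X move#1: (0,2):+1/OOX/.X./.X.*, (1,0):-1/OO./XX./.X., (1,2):-1/OO./.XX/.X., (2,0):-1/OO./.X./XX., (2,2):-1/OO./.X./.XX
[OOX/.X./.X.] end (terminal -1, O#2); searched OO./.X./.X. to 5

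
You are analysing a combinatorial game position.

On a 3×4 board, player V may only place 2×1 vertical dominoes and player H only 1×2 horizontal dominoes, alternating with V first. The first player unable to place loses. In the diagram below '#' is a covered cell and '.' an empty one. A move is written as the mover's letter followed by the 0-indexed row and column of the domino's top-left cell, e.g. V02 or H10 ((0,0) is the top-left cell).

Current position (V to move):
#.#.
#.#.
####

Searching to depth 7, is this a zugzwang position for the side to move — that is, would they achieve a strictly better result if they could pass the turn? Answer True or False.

zugzwang(#.#./#.#./####, V) = False

p1 V@[#.#./#.#./####]: V01[###./###./####]+1* V03[#.##/#.##/####]+1
p2 H@[###./###./####] terminal -1; root [#.#./#.#./####] d7
if V skipped the turn, H would face:
~ p1 H@[#.#./#.#./####] terminal -1; root [#.#./#.#./####] d7
compare (V): move=+1 vs pass=+1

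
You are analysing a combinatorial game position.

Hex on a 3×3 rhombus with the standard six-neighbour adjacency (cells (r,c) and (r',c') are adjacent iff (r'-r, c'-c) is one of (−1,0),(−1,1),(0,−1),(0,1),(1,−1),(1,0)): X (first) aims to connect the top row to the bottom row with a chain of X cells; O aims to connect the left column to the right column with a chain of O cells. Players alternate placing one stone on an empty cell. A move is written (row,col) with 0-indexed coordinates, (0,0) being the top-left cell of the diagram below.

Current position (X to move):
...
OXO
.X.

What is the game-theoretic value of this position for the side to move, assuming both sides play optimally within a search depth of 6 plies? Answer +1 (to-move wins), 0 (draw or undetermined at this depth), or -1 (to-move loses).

value(.../OXO/.X., X) = +1

ply 1, X at .../OXO/.X. | (0,0)=+1→X../OXO/.X.*; (0,1)=+1→.X./OXO/.X.; (0,2)=+1→..X/OXO/.X.; (2,0)=+1→.../OXO/XX.; (2,2)=+1→.../OXO/.XX
ply 2, O at X../OXO/.X. | (0,1)=-1→XO./OXO/.X.*; (0,2)=-1→X.O/OXO/.X.; (2,0)=-1→X../OXO/OX.; (2,2)=-1→X../OXO/.XO
ply 3, X at XO./OXO/.X. | (0,2)=+1→XOX/OXO/.X.*; (2,0)=-1→XO./OXO/XX.; (2,2)=-1→XO./OXO/.XX
ply 4: XOX/OXO/.X. is terminal -1 (O); from .../OXO/.X. depth 6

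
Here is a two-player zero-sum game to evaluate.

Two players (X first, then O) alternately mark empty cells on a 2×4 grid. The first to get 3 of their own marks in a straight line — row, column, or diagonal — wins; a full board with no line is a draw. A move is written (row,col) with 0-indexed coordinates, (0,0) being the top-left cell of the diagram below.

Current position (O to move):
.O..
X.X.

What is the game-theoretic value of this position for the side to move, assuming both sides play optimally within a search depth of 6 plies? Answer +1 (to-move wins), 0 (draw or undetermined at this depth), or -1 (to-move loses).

[.O../X.X.] O move#1: (0,0):-1/OO../X.X., (0,2):-1/.OO./X.X., (0,3):-1/.O.O/X.X., (1,1):+0/.O../XOX.*, (1,3):-1/.O../X.XO
[.O../XOX.] X move#2: (0,0):+0/XO../XOX.*, (0,2):+0/.OX./XOX., (0,3):+0/.O.X/XOX., (1,3):-1/.O../XOXX
[XO../XOX.] O move#3: (0,2):+0/XOO./XOX.*, (0,3):+0/XO.O/XOX., (1,3):+0/XO../XOXO
[XOO./XOX.] X move#4: (0,3):+0/XOOX/XOX.*, (1,3):-1/XOO./XOXX
[XOOX/XOX.] O move#5: (1,3):+0/XOOX/XOXO*
[XOOX/XOXO] end (terminal +0, X#6); searched .O../X.X. to 6

value(.O../X.X., O) = 0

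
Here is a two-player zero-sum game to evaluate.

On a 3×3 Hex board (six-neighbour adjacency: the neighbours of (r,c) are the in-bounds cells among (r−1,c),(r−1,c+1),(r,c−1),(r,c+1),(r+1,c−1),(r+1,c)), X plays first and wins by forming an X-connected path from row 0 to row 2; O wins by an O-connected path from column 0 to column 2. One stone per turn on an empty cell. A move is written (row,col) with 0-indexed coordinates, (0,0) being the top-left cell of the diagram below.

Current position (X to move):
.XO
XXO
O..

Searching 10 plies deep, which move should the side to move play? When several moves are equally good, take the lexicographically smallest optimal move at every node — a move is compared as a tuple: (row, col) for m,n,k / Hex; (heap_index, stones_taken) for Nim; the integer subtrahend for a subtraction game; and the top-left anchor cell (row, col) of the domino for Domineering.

X's best at [.XO/XXO/O..]: (2,1)

ply 1, X at .XO/XXO/O.. | (0,0)=-1→XXO/XXO/O..; (2,1)=+1→.XO/XXO/OX.*; (2,2)=-1→.XO/XXO/O.X
ply 2: .XO/XXO/OX. is terminal -1 (O); from .XO/XXO/O.. depth 10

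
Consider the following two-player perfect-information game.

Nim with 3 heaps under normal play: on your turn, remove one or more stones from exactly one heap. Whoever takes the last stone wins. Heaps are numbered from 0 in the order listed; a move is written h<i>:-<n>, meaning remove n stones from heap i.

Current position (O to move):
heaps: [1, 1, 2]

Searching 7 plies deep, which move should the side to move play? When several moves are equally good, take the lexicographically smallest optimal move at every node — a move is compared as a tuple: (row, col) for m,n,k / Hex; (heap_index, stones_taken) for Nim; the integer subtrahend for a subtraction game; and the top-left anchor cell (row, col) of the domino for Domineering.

[(1,1,2)] O move#1: h0:-1:-1/(0,1,2), h1:-1:-1/(1,0,2), h2:-1:-1/(1,1,1), h2:-2:+1/(1,1,0)*
[(1,1,0)] X move#2: h0:-1:-1/(0,1,0)*, h1:-1:-1/(1,0,0)
[(0,1,0)] O move#3: h1:-1:+1/(0,0,0)*
[(0,0,0)] end (terminal -1, X#4); searched (1,1,2) to 7

O's best at [(1,1,2)]: h2:-2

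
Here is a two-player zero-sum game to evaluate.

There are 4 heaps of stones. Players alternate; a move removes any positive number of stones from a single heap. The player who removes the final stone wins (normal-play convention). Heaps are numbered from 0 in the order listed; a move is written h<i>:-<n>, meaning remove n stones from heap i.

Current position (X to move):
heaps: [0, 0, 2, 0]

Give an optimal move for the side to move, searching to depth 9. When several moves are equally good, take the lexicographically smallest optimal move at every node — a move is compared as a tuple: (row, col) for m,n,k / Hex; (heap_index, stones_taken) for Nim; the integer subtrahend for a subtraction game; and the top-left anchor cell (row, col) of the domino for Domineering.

X's best at [(0,0,2,0)]: h2:-2

p1 X@[(0,0,2,0)]: h2:-1[(0,0,1,0)]-1 h2:-2[(0,0,0,0)]+1*
p2 O@[(0,0,0,0)] terminal -1; root [(0,0,2,0)] d9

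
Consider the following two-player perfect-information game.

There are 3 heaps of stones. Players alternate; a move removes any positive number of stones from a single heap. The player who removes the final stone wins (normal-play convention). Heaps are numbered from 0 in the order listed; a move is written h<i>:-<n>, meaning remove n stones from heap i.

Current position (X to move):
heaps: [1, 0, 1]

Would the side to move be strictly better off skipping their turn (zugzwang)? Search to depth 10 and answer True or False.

ply 1, X at (1,0,1) | h0:-1=-1→(0,0,1)*; h2:-1=-1→(1,0,0)
ply 2, O at (0,0,1) | h2:-1=+1→(0,0,0)*
ply 3: (0,0,0) is terminal -1 (X); from (1,0,1) depth 10
if X skipped the turn, O would face:
~ ply 1, O at (1,0,1) | h0:-1=-1→(0,0,1)*; h2:-1=-1→(1,0,0)
~ ply 2, X at (0,0,1) | h2:-1=+1→(0,0,0)*
~ ply 3: (0,0,0) is terminal -1 (O); from (1,0,1) depth 10
compare (X): move=-1 vs pass=+1

zugzwang((1,0,1), X) = True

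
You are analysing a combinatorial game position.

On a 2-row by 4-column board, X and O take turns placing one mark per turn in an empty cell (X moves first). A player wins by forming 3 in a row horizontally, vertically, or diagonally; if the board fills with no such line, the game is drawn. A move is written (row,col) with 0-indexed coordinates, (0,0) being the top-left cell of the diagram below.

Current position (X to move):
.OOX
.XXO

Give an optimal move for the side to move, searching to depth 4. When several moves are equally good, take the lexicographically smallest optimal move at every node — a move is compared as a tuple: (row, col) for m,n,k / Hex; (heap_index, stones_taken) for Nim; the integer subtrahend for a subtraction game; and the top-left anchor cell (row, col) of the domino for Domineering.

ply 1, X at .OOX/.XXO | (0,0)=+0→XOOX/.XXO; (1,0)=+1→.OOX/XXXO*
ply 2: .OOX/XXXO is terminal -1 (O); from .OOX/.XXO depth 4

X's best at [.OOX/.XXO]: (1,0)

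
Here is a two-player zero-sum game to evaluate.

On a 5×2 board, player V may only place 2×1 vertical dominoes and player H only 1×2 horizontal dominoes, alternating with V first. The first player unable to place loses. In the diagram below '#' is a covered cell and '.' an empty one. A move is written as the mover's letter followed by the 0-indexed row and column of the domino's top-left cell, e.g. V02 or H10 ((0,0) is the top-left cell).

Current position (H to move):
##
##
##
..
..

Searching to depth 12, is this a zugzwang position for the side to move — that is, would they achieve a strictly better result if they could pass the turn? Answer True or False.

[##/##/##/../..] H move#1: H30:+1/##/##/##/##/..*, H40:+1/##/##/##/../##
[##/##/##/##/..] end (terminal -1, V#2); searched ##/##/##/../.. to 12
pass branch (V moves first from the same position):
  | [##/##/##/../..] V move#1: V30:+1/##/##/##/#./#.*, V31:+1/##/##/##/.#/.#
  | [##/##/##/#./#.] end (terminal -1, H#2); searched ##/##/##/../.. to 12
H moving scores +1; H passing scores -1

zugzwang(##/##/##/../.., H) = False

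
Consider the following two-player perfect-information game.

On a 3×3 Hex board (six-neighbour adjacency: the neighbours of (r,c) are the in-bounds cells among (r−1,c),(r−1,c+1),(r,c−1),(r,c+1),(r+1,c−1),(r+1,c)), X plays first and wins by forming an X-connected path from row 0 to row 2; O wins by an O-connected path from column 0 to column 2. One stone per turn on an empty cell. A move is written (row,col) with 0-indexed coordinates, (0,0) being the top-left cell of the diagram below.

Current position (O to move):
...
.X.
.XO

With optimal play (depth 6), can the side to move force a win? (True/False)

O winning at [.../.X./.XO]: False

[.../.X./.XO] O move#1: (0,0):-1/O../.X./.XO*, (0,1):-1/.O./.X./.XO, (0,2):-1/..O/.X./.XO, (1,0):-1/.../OX./.XO, (1,2):-1/.../.XO/.XO, (2,0):-1/.../.X./OXO
[O../.X./.XO] X move#2: (0,1):+1/OX./.X./.XO*, (0,2):+1/O.X/.X./.XO, (1,0):+1/O../XX./.XO, (1,2):+1/O../.XX/.XO, (2,0):+1/O../.X./XXO
[OX./.X./.XO] end (terminal -1, O#3); searched .../.X./.XO to 6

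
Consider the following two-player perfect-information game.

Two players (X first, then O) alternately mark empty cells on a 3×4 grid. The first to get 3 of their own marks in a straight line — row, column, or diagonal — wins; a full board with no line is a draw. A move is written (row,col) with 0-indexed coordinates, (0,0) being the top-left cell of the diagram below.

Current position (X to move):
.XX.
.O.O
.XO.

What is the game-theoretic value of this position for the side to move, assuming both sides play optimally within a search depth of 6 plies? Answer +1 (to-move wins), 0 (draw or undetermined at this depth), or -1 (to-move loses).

value(.XX./.O.O/.XO., X) = +1

[.XX./.O.O/.XO.] X move#1: (0,0):+1/XXX./.O.O/.XO.*, (0,3):+1/.XXX/.O.O/.XO., (1,0):-1/.XX./XO.O/.XO., (1,2):-1/.XX./.OXO/.XO., (2,0):-1/.XX./.O.O/XXO., (2,3):-1/.XX./.O.O/.XOX
[XXX./.O.O/.XO.] end (terminal -1, O#2); searched .XX./.O.O/.XO. to 6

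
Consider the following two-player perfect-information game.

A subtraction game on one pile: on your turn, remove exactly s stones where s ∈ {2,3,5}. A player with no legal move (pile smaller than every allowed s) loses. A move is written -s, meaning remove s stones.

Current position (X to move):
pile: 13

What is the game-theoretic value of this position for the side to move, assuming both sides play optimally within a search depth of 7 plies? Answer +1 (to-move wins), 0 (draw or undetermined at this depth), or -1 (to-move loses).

p1 X@[13]: -2[11]-1 -3[10]-1 -5[8]+1*
p2 O@[8]: -2[6]-1* -3[5]-1 -5[3]-1
p3 X@[6]: -2[4]-1 -3[3]-1 -5[1]+1*
p4 O@[1] terminal -1; root [13] d7

value(13, X) = +1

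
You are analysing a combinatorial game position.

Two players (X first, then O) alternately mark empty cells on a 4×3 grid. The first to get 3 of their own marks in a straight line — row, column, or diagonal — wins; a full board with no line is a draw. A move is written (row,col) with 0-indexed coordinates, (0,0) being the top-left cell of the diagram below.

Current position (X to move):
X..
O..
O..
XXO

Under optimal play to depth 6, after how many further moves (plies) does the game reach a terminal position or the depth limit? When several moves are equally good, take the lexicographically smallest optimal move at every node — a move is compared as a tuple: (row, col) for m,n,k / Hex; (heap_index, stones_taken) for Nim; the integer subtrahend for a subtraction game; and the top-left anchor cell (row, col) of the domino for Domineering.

[X../O../O../XXO] X move#1: (0,1):-1/XX./O../O../XXO, (0,2):-1/X.X/O../O../XXO, (1,1):-1/X../OX./O../XXO, (1,2):-1/X../O.X/O../XXO, (2,1):+1/X../O../OX./XXO*, (2,2):-1/X../O../O.X/XXO
[X../O../OX./XXO] O move#2: (0,1):-1/XO./O../OX./XXO*, (0,2):-1/X.O/O../OX./XXO, (1,1):-1/X../OO./OX./XXO, (1,2):-1/X../O.O/OX./XXO, (2,2):-1/X../O../OXO/XXO
[XO./O../OX./XXO] X move#3: (0,2):+1/XOX/O../OX./XXO*, (1,1):+1/XO./OX./OX./XXO, (1,2):+1/XO./O.X/OX./XXO, (2,2):+1/XO./O../OXX/XXO
[XOX/O../OX./XXO] O move#4: (1,1):-1/XOX/OO./OX./XXO*, (1,2):-1/XOX/O.O/OX./XXO, (2,2):-1/XOX/O../OXO/XXO
[XOX/OO./OX./XXO] X move#5: (1,2):+1/XOX/OOX/OX./XXO*, (2,2):-1/XOX/OO./OXX/XXO
[XOX/OOX/OX./XXO] end (terminal -1, O#6); searched X../O../O../XXO to 6

PV length from [X../O../O../XXO]: 5 plies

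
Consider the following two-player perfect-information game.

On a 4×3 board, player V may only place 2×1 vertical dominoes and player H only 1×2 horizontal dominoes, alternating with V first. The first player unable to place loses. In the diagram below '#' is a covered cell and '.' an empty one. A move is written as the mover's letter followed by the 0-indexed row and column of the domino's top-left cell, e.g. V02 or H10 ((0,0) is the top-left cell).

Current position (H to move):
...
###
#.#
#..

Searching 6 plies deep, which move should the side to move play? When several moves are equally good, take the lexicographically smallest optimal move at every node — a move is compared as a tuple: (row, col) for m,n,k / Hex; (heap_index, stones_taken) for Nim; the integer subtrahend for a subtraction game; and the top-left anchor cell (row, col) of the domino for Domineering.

H's best at [.../###/#.#/#..]: H31

ply 1, H at .../###/#.#/#.. | H00=-1→##./###/#.#/#..; H01=-1→.##/###/#.#/#..; H31=+1→.../###/#.#/###*
ply 2: .../###/#.#/### is terminal -1 (V); from .../###/#.#/#.. depth 6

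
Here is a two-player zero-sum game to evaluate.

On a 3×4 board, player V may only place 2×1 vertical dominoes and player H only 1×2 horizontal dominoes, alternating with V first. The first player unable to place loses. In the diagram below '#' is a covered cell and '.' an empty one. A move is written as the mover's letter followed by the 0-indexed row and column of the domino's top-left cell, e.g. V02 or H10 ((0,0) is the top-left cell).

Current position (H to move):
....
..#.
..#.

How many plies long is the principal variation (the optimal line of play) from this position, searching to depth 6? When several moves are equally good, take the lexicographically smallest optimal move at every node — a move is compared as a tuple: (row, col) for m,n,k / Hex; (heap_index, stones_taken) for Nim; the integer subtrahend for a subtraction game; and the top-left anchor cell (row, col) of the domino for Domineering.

ply 1, H at ..../..#./..#. | H00=-1→##../..#./..#.; H01=-1→.##./..#./..#.; H02=-1→..##/..#./..#.; H10=+1→..../###./..#.*; H20=-1→..../..#./###.
ply 2, V at ..../###./..#. | V03=-1→...#/####/..#.*; V13=-1→..../####/..##
ply 3, H at ...#/####/..#. | H00=+1→##.#/####/..#.*; H01=+1→.###/####/..#.; H20=+1→...#/####/###.
ply 4: ##.#/####/..#. is terminal -1 (V); from ..../..#./..#. depth 6

PV length from [..../..#./..#.]: 3 plies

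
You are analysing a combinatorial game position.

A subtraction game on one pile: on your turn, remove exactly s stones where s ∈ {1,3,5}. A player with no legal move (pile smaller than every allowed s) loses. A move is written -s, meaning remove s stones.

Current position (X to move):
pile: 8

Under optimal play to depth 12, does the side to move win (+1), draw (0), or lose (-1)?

value(8, X) = -1

[8] X move#1: -1:-1/7*, -3:-1/5, -5:-1/3
[7] O move#2: -1:+1/6*, -3:+1/4, -5:+1/2
[6] X move#3: -1:-1/5*, -3:-1/3, -5:-1/1
[5] O move#4: -1:+1/4*, -3:+1/2, -5:+1/0
[4] X move#5: -1:-1/3*, -3:-1/1
[3] O move#6: -1:+1/2*, -3:+1/0
[2] X move#7: -1:-1/1*
[1] O move#8: -1:+1/0*
[0] end (terminal -1, X#9); searched 8 to 12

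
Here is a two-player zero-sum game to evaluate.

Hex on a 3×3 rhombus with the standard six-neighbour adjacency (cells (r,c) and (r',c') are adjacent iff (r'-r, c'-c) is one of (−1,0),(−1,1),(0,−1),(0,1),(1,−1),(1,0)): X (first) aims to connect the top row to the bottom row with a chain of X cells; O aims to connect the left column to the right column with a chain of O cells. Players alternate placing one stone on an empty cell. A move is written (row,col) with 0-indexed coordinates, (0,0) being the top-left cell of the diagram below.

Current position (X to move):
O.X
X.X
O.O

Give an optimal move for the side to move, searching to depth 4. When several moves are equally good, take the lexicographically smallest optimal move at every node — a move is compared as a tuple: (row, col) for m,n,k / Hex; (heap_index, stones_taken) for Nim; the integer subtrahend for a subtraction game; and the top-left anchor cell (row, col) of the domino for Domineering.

X's best at [O.X/X.X/O.O]: (2,1)

p1 X@[O.X/X.X/O.O]: (0,1)[OXX/X.X/O.O]-1 (1,1)[O.X/XXX/O.O]-1 (2,1)[O.X/X.X/OXO]+1*
p2 O@[O.X/X.X/OXO] terminal -1; root [O.X/X.X/O.O] d4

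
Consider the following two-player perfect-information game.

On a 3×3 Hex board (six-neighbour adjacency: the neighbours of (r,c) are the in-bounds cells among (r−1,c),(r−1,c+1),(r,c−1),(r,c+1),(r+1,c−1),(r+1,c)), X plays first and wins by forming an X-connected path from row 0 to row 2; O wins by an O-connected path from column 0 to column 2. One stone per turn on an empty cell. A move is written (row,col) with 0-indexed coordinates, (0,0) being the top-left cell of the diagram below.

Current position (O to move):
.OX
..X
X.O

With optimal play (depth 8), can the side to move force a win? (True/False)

O winning at [.OX/..X/X.O]: False

[.OX/..X/X.O] O move#1: (0,0):-1/OOX/..X/X.O*, (1,0):-1/.OX/O.X/X.O, (1,1):-1/.OX/.OX/X.O, (2,1):-1/.OX/..X/XOO
[OOX/..X/X.O] X move#2: (1,0):+1/OOX/X.X/X.O*, (1,1):+1/OOX/.XX/X.O, (2,1):+1/OOX/..X/XXO
[OOX/X.X/X.O] O move#3: (1,1):-1/OOX/XOX/X.O*, (2,1):-1/OOX/X.X/XOO
[OOX/XOX/X.O] X move#4: (2,1):+1/OOX/XOX/XXO*
[OOX/XOX/XXO] end (terminal -1, O#5); searched .OX/..X/X.O to 8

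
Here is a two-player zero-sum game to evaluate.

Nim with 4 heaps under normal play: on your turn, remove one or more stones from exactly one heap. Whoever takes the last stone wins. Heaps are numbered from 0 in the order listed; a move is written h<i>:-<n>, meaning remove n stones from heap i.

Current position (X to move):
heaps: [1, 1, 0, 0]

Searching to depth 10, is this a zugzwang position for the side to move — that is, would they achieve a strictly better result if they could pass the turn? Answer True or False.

zugzwang((1,1,0,0), X) = True

[(1,1,0,0)] X move#1: h0:-1:-1/(0,1,0,0)*, h1:-1:-1/(1,0,0,0)
[(0,1,0,0)] O move#2: h1:-1:+1/(0,0,0,0)*
[(0,0,0,0)] end (terminal -1, X#3); searched (1,1,0,0) to 10
pass branch (O moves first from the same position):
  | [(1,1,0,0)] O move#1: h0:-1:-1/(0,1,0,0)*, h1:-1:-1/(1,0,0,0)
  | [(0,1,0,0)] X move#2: h1:-1:+1/(0,0,0,0)*
  | [(0,0,0,0)] end (terminal -1, O#3); searched (1,1,0,0) to 10
X moving scores -1; X passing scores +1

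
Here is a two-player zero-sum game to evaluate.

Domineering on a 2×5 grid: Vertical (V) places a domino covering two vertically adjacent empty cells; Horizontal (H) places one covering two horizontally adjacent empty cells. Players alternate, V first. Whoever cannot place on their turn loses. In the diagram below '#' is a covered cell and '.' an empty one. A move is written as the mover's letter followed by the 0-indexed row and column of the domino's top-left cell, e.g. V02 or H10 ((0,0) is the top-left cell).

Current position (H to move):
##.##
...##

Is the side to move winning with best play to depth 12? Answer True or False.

H winning at [##.##/...##]: True

ply 1, H at ##.##/...## | H10=-1→##.##/##.##; H11=+1→##.##/.####*
ply 2: ##.##/.#### is terminal -1 (V); from ##.##/...## depth 12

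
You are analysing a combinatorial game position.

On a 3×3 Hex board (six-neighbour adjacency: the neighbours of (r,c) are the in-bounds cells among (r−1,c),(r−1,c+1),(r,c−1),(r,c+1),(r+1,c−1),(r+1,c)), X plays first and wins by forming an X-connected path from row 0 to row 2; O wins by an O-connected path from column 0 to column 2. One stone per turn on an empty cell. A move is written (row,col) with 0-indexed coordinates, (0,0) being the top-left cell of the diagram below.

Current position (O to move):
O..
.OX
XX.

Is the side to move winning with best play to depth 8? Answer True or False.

[O../.OX/XX.] O move#1: (0,1):-1/OO./.OX/XX., (0,2):+1/O.O/.OX/XX.*, (1,0):-1/O../OOX/XX., (2,2):-1/O../.OX/XXO
[O.O/.OX/XX.] X move#2: (0,1):-1/OXO/.OX/XX.*, (1,0):-1/O.O/XOX/XX., (2,2):-1/O.O/.OX/XXX
[OXO/.OX/XX.] O move#3: (1,0):+1/OXO/OOX/XX.*, (2,2):-1/OXO/.OX/XXO
[OXO/OOX/XX.] end (terminal -1, X#4); searched O../.OX/XX. to 8

O winning at [O../.OX/XX.]: True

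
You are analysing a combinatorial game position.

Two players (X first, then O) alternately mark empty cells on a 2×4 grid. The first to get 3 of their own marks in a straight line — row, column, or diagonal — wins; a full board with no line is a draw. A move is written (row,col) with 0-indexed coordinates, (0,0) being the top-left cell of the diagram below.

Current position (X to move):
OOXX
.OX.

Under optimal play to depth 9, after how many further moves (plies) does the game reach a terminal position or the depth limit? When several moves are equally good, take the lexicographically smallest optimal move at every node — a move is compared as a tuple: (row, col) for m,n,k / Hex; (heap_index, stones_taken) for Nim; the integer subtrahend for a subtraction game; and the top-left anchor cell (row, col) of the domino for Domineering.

p1 X@[OOXX/.OX.]: (1,0)[OOXX/XOX.]+0* (1,3)[OOXX/.OXX]+0
p2 O@[OOXX/XOX.]: (1,3)[OOXX/XOXO]+0*
p3 X@[OOXX/XOXO] terminal +0; root [OOXX/.OX.] d9

PV length from [OOXX/.OX.]: 2 plies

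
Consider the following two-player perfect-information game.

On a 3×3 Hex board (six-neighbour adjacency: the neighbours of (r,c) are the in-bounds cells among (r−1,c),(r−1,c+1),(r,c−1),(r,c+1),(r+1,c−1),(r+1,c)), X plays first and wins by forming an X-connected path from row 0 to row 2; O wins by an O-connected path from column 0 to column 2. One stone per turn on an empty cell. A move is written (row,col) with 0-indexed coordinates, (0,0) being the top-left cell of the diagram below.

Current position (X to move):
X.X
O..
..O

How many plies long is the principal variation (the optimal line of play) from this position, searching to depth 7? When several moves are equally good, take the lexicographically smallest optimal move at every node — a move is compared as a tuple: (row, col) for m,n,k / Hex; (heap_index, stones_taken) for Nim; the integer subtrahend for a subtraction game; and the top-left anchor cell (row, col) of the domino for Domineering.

p1 X@[X.X/O../..O]: (0,1)[XXX/O../..O]-1 (1,1)[X.X/OX./..O]+1* (1,2)[X.X/O.X/..O]-1 (2,0)[X.X/O../X.O]-1 (2,1)[X.X/O../.XO]+1
p2 O@[X.X/OX./..O]: (0,1)[XOX/OX./..O]-1* (1,2)[X.X/OXO/..O]-1 (2,0)[X.X/OX./O.O]-1 (2,1)[X.X/OX./.OO]-1
p3 X@[XOX/OX./..O]: (1,2)[XOX/OXX/..O]+1* (2,0)[XOX/OX./X.O]+1 (2,1)[XOX/OX./.XO]+1
p4 O@[XOX/OXX/..O]: (2,0)[XOX/OXX/O.O]-1* (2,1)[XOX/OXX/.OO]-1
p5 X@[XOX/OXX/O.O]: (2,1)[XOX/OXX/OXO]+1*
p6 O@[XOX/OXX/OXO] terminal -1; root [X.X/O../..O] d7

PV length from [X.X/O../..O]: 5 plies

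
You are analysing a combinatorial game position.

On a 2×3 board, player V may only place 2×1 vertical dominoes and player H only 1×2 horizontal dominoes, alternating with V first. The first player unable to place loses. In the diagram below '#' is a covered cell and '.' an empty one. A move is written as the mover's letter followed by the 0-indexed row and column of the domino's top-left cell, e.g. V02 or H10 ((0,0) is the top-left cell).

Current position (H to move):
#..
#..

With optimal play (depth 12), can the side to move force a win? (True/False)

p1 H@[#../#..]: H01[###/#..]+1* H11[#../###]+1
p2 V@[###/#..] terminal -1; root [#../#..] d12

H winning at [#../#..]: True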